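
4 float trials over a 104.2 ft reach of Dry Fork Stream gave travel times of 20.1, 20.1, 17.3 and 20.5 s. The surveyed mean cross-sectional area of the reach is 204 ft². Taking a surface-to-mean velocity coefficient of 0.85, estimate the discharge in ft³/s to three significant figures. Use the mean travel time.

t̄ = (20.1 + 20.1 + 17.3 + 20.5) / 4 = 19.5 s
v_surface = L / t̄ = 104.2 / 19.5 = 5.344 ft/s
v_mean = 0.85 × 5.344 = 4.542 ft/s
Q = A × v_mean = 204 × 4.542 = 926.6 ft³/s

927 ft³/s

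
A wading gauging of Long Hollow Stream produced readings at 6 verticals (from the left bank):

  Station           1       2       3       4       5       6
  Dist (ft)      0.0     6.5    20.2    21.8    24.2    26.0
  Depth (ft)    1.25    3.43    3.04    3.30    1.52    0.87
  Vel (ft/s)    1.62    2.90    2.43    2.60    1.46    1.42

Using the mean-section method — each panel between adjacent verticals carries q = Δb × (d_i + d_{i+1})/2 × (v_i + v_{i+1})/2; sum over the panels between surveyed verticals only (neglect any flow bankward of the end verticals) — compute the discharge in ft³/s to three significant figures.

180 ft³/s

Panel 1-2: Δb = 6.5 ft, d̄ = (1.25+3.43)/2 = 2.34, v̄ = (1.62+2.90)/2 = 2.26 → q = 6.5×2.34×2.26 = 34.37 ft³/s
Panel 2-3: Δb = 13.7 ft, d̄ = (3.43+3.04)/2 = 3.235, v̄ = (2.90+2.43)/2 = 2.665 → q = 13.7×3.235×2.665 = 118.1 ft³/s
Panel 3-4: Δb = 1.6 ft, d̄ = (3.04+3.30)/2 = 3.17, v̄ = (2.43+2.60)/2 = 2.515 → q = 1.6×3.17×2.515 = 12.76 ft³/s
Panel 4-5: Δb = 2.4 ft, d̄ = (3.30+1.52)/2 = 2.41, v̄ = (2.60+1.46)/2 = 2.03 → q = 2.4×2.41×2.03 = 11.74 ft³/s
Panel 5-6: Δb = 1.8 ft, d̄ = (1.52+0.87)/2 = 1.195, v̄ = (1.46+1.42)/2 = 1.44 → q = 1.8×1.195×1.44 = 3.097 ft³/s
Q = Σ q = 180.1 ft³/s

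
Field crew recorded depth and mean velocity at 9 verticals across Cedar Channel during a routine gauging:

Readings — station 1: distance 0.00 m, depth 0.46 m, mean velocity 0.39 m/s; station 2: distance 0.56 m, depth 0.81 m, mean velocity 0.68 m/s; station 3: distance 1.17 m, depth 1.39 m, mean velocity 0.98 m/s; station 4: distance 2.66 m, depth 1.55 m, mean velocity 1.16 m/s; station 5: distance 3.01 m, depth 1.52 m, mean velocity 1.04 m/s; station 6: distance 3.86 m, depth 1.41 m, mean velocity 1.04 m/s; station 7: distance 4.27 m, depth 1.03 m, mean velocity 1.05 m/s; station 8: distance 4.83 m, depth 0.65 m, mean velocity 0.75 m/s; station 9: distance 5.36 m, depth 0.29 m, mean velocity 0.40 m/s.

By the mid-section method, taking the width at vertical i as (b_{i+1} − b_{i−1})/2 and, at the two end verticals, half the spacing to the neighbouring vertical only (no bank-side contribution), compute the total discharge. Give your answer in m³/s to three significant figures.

6.15 m³/s

w_1 = (0.56 − 0.00)/2 = 0.28 m; q_1 = 0.39 × 0.46 × 0.28 = 0.05023 m³/s
w_2 = (1.17 − 0.00)/2 = 0.585 m; q_2 = 0.68 × 0.81 × 0.585 = 0.3222 m³/s
w_3 = (2.66 − 0.56)/2 = 1.05 m; q_3 = 0.98 × 1.39 × 1.05 = 1.430 m³/s
w_4 = (3.01 − 1.17)/2 = 0.92 m; q_4 = 1.16 × 1.55 × 0.92 = 1.654 m³/s
w_5 = (3.86 − 2.66)/2 = 0.6 m; q_5 = 1.04 × 1.52 × 0.6 = 0.9485 m³/s
w_6 = (4.27 − 3.01)/2 = 0.63 m; q_6 = 1.04 × 1.41 × 0.63 = 0.9238 m³/s
w_7 = (4.83 − 3.86)/2 = 0.485 m; q_7 = 1.05 × 1.03 × 0.485 = 0.5245 m³/s
w_8 = (5.36 − 4.27)/2 = 0.545 m; q_8 = 0.75 × 0.65 × 0.545 = 0.2657 m³/s
w_9 = (5.36 − 4.83)/2 = 0.265 m; q_9 = 0.40 × 0.29 × 0.265 = 0.03074 m³/s
Q = Σ qᵢ = 6.150 m³/s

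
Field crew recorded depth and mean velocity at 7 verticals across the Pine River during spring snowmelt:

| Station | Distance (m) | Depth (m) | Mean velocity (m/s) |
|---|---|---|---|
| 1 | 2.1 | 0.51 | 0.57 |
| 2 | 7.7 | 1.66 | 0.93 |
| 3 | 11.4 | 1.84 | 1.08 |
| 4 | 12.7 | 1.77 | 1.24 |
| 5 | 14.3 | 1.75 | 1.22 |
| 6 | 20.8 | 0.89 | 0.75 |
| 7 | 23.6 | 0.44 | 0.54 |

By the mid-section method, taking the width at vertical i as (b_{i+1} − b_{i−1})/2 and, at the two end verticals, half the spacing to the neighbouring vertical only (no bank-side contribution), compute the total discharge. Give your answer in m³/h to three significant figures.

w_1 = (7.7 − 2.1)/2 = 2.8 m; q_1 = 0.57 × 0.51 × 2.8 = 0.8140 m³/s
w_2 = (11.4 − 2.1)/2 = 4.65 m; q_2 = 0.93 × 1.66 × 4.65 = 7.179 m³/s
w_3 = (12.7 − 7.7)/2 = 2.5 m; q_3 = 1.08 × 1.84 × 2.5 = 4.968 m³/s
w_4 = (14.3 − 11.4)/2 = 1.45 m; q_4 = 1.24 × 1.77 × 1.45 = 3.182 m³/s
w_5 = (20.8 − 12.7)/2 = 4.05 m; q_5 = 1.22 × 1.75 × 4.05 = 8.647 m³/s
w_6 = (23.6 − 14.3)/2 = 4.65 m; q_6 = 0.75 × 0.89 × 4.65 = 3.104 m³/s
w_7 = (23.6 − 20.8)/2 = 1.4 m; q_7 = 0.54 × 0.44 × 1.4 = 0.3326 m³/s
Q = Σ qᵢ = 28.23 m³/s
= 28.23 × 3600 = 101600 m³/h

102000 m³/h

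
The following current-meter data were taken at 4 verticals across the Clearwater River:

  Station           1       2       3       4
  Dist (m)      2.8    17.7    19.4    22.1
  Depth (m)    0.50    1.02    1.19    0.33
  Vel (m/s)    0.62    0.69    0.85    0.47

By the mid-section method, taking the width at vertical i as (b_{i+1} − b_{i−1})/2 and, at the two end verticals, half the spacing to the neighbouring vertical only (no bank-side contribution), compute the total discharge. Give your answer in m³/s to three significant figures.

w_1 = (17.7 − 2.8)/2 = 7.45 m; q_1 = 0.62 × 0.50 × 7.45 = 2.310 m³/s
w_2 = (19.4 − 2.8)/2 = 8.3 m; q_2 = 0.69 × 1.02 × 8.3 = 5.842 m³/s
w_3 = (22.1 − 17.7)/2 = 2.2 m; q_3 = 0.85 × 1.19 × 2.2 = 2.225 m³/s
w_4 = (22.1 − 19.4)/2 = 1.35 m; q_4 = 0.47 × 0.33 × 1.35 = 0.2094 m³/s
Q = Σ qᵢ = 10.59 m³/s

10.6 m³/s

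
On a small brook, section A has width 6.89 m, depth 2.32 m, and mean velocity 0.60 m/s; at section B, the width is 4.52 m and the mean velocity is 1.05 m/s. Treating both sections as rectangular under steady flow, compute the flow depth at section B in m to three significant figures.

2.02 m

Q = A₁V₁ = (6.89×2.32) × 0.60 = 9.591 m³/s
d₂ = Q/(b₂ V₂) = 9.591/(4.52×1.05) = 2.021 m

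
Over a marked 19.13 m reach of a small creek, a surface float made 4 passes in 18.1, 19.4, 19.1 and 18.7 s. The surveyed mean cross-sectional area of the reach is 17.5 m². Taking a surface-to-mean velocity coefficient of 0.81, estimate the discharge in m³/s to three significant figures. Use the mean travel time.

t̄ = (18.1 + 19.4 + 19.1 + 18.7) / 4 = 18.825 s
v_surface = L / t̄ = 19.13 / 18.825 = 1.016 m/s
v_mean = 0.81 × 1.016 = 0.8231 m/s
Q = A × v_mean = 17.5 × 0.8231 = 14.40 m³/s

14.4 m³/s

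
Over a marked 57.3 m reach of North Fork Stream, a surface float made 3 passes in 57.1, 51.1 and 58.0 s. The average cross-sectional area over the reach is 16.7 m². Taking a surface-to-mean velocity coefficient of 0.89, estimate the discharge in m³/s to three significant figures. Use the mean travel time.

t̄ = (57.1 + 51.1 + 58.0) / 3 = 55.4 s
v_surface = L / t̄ = 57.3 / 55.4 = 1.034 m/s
v_mean = 0.89 × 1.034 = 0.9205 m/s
Q = A × v_mean = 16.7 × 0.9205 = 15.37 m³/s

15.4 m³/s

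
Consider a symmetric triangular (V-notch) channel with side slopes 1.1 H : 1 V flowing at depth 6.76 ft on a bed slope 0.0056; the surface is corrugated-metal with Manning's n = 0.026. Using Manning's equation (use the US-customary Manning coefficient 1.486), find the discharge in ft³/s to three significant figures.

396 ft³/s

A = z·y² = 1.1×6.76² = 50.27 ft²
P = 2y√(1+z²) = 2×6.76×√(1+1.1²) = 20.10 ft
R = A/P = 50.27/20.10 = 2.501 ft
Q = (1.486/n)·A·R^(2/3)·S^(1/2) = (1.486/0.026) × 50.27 × 2.501^(2/3) × 0.0056^(1/2) = 396.1 ft³/s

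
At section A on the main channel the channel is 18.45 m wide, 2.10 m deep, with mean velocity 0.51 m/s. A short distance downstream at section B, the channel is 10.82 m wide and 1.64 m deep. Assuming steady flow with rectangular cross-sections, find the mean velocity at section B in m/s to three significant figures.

1.11 m/s

Q = A₁V₁ = (18.45×2.10) × 0.51 = 19.76 m³/s
A₂ = 10.82 × 1.64 = 17.74 m²
V₂ = Q/A₂ = 19.76/17.74 = 1.114 m/s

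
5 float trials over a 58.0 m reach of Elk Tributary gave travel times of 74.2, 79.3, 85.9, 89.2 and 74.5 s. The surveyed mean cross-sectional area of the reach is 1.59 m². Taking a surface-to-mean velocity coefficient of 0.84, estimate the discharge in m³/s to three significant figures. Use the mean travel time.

0.961 m³/s

t̄ = (74.2 + 79.3 + 85.9 + 89.2 + 74.5) / 5 = 80.62 s
v_surface = L / t̄ = 58.0 / 80.62 = 0.7194 m/s
v_mean = 0.84 × 0.7194 = 0.6043 m/s
Q = A × v_mean = 1.59 × 0.6043 = 0.9609 m³/s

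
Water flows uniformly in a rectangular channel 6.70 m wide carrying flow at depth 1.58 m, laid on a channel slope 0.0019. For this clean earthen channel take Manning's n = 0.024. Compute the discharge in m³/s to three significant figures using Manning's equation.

20.2 m³/s

A = b·y = 6.70 × 1.58 = 10.59 m²
P = b + 2y = 6.70 + 2×1.58 = 9.860 m
R = A/P = 10.59/9.860 = 1.074 m
Q = (1/n)·A·R^(2/3)·S^(1/2) = (1/0.024) × 10.59 × 1.074^(2/3) × 0.0019^(1/2) = 20.16 m³/s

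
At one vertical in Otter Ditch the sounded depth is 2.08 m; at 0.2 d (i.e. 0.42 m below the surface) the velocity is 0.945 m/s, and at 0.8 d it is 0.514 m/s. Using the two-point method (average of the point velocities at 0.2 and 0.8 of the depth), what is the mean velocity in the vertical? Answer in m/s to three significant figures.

v̄ = (0.945 + 0.514) / 2 = 0.7295 m/s

0.730 m/s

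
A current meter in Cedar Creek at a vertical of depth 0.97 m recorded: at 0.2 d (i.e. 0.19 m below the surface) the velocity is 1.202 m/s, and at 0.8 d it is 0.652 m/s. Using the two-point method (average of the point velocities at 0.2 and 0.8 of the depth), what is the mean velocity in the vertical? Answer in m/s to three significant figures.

v̄ = (1.202 + 0.652) / 2 = 0.9270 m/s

0.927 m/s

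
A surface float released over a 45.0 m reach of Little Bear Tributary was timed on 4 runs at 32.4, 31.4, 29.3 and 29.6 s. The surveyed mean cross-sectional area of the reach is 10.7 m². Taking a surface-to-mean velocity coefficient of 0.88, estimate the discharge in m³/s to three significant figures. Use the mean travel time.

13.8 m³/s

t̄ = (32.4 + 31.4 + 29.3 + 29.6) / 4 = 30.675 s
v_surface = L / t̄ = 45.0 / 30.675 = 1.467 m/s
v_mean = 0.88 × 1.467 = 1.291 m/s
Q = A × v_mean = 10.7 × 1.291 = 13.81 m³/s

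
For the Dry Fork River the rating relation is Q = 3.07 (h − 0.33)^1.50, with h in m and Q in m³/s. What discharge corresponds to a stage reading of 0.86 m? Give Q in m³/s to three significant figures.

Q = 3.07 × (0.86 − 0.33)^1.50 = 3.07 × 0.53^1.50 = 1.185 m³/s

1.18 m³/s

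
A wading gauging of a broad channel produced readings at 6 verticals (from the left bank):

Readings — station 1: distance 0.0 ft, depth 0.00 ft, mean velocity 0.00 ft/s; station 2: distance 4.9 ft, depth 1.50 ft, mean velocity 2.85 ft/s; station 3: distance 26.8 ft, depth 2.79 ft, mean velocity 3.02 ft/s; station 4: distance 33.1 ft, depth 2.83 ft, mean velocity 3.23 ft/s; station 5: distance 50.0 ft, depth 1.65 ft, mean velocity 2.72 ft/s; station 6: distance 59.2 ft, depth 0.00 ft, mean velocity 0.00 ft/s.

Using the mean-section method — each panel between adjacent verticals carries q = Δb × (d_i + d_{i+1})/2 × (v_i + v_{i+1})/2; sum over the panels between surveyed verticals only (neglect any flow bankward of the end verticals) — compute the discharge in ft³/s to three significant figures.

Panel 1-2: Δb = 4.9 ft, d̄ = (0.00+1.50)/2 = 0.75, v̄ = (0.00+2.85)/2 = 1.425 → q = 4.9×0.75×1.425 = 5.237 ft³/s
Panel 2-3: Δb = 21.9 ft, d̄ = (1.50+2.79)/2 = 2.145, v̄ = (2.85+3.02)/2 = 2.935 → q = 21.9×2.145×2.935 = 137.9 ft³/s
Panel 3-4: Δb = 6.3 ft, d̄ = (2.79+2.83)/2 = 2.81, v̄ = (3.02+3.23)/2 = 3.125 → q = 6.3×2.81×3.125 = 55.32 ft³/s
Panel 4-5: Δb = 16.9 ft, d̄ = (2.83+1.65)/2 = 2.24, v̄ = (3.23+2.72)/2 = 2.975 → q = 16.9×2.24×2.975 = 112.6 ft³/s
Panel 5-6: Δb = 9.2 ft, d̄ = (1.65+0.00)/2 = 0.825, v̄ = (2.72+0.00)/2 = 1.36 → q = 9.2×0.825×1.36 = 10.32 ft³/s
Q = Σ q = 321.4 ft³/s

321 ft³/s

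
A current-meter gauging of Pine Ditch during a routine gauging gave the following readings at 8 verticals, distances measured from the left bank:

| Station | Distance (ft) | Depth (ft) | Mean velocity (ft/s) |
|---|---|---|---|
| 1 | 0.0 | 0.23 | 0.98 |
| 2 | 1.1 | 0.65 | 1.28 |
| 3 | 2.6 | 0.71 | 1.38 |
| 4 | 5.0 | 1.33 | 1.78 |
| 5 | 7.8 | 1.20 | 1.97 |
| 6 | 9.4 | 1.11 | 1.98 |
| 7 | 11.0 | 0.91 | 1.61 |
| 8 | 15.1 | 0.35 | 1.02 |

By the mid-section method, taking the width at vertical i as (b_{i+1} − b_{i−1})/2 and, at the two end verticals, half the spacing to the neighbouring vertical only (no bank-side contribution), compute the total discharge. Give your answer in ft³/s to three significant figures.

22.9 ft³/s

w_1 = (1.1 − 0.0)/2 = 0.55 ft; q_1 = 0.98 × 0.23 × 0.55 = 0.1240 ft³/s
w_2 = (2.6 − 0.0)/2 = 1.3 ft; q_2 = 1.28 × 0.65 × 1.3 = 1.082 ft³/s
w_3 = (5.0 − 1.1)/2 = 1.95 ft; q_3 = 1.38 × 0.71 × 1.95 = 1.911 ft³/s
w_4 = (7.8 − 2.6)/2 = 2.6 ft; q_4 = 1.78 × 1.33 × 2.6 = 6.155 ft³/s
w_5 = (9.4 − 5.0)/2 = 2.2 ft; q_5 = 1.97 × 1.20 × 2.2 = 5.201 ft³/s
w_6 = (11.0 − 7.8)/2 = 1.6 ft; q_6 = 1.98 × 1.11 × 1.6 = 3.516 ft³/s
w_7 = (15.1 − 9.4)/2 = 2.85 ft; q_7 = 1.61 × 0.91 × 2.85 = 4.176 ft³/s
w_8 = (15.1 − 11.0)/2 = 2.05 ft; q_8 = 1.02 × 0.35 × 2.05 = 0.7319 ft³/s
Q = Σ qᵢ = 22.90 ft³/s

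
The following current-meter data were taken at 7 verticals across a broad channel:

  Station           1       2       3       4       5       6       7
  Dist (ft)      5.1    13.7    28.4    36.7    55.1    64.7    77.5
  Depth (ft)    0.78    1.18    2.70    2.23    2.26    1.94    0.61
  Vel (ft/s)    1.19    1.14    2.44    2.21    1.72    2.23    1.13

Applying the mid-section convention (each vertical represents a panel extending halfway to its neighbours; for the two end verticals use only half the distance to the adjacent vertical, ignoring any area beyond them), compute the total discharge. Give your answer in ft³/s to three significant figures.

w_1 = (13.7 − 5.1)/2 = 4.3 ft; q_1 = 1.19 × 0.78 × 4.3 = 3.991 ft³/s
w_2 = (28.4 − 5.1)/2 = 11.65 ft; q_2 = 1.14 × 1.18 × 11.65 = 15.67 ft³/s
w_3 = (36.7 − 13.7)/2 = 11.5 ft; q_3 = 2.44 × 2.70 × 11.5 = 75.76 ft³/s
w_4 = (55.1 − 28.4)/2 = 13.35 ft; q_4 = 2.21 × 2.23 × 13.35 = 65.79 ft³/s
w_5 = (64.7 − 36.7)/2 = 14 ft; q_5 = 1.72 × 2.26 × 14 = 54.42 ft³/s
w_6 = (77.5 − 55.1)/2 = 11.2 ft; q_6 = 2.23 × 1.94 × 11.2 = 48.45 ft³/s
w_7 = (77.5 − 64.7)/2 = 6.4 ft; q_7 = 1.13 × 0.61 × 6.4 = 4.412 ft³/s
Q = Σ qᵢ = 268.5 ft³/s

269 ft³/s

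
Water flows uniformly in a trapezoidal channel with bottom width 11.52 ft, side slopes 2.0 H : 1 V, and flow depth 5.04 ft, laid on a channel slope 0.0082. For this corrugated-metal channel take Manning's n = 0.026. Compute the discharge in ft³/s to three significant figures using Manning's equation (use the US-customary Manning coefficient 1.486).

1220 ft³/s

A = (b + z·y)·y = (11.52 + 2.0×5.04)×5.04 = 108.9 ft²
P = b + 2y√(1+z²) = 11.52 + 2×5.04×√(1+2.0²) = 34.06 ft
R = A/P = 108.9/34.06 = 3.196 ft
Q = (1.486/n)·A·R^(2/3)·S^(1/2) = (1.486/0.026) × 108.9 × 3.196^(2/3) × 0.0082^(1/2) = 1223 ft³/s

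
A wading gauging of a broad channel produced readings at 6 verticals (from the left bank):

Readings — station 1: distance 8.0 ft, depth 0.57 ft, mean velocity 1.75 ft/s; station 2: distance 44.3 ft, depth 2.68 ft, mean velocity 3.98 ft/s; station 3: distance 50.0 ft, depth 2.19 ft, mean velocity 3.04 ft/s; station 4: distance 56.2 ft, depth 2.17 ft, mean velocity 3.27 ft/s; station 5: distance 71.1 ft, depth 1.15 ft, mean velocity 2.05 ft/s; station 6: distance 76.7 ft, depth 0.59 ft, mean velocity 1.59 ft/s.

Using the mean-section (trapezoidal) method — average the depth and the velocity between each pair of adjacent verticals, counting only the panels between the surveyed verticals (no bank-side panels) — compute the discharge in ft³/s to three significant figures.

335 ft³/s

Panel 1-2: Δb = 36.3 ft, d̄ = (0.57+2.68)/2 = 1.625, v̄ = (1.75+3.98)/2 = 2.865 → q = 36.3×1.625×2.865 = 169.0 ft³/s
Panel 2-3: Δb = 5.7 ft, d̄ = (2.68+2.19)/2 = 2.435, v̄ = (3.98+3.04)/2 = 3.51 → q = 5.7×2.435×3.51 = 48.72 ft³/s
Panel 3-4: Δb = 6.2 ft, d̄ = (2.19+2.17)/2 = 2.18, v̄ = (3.04+3.27)/2 = 3.155 → q = 6.2×2.18×3.155 = 42.64 ft³/s
Panel 4-5: Δb = 14.9 ft, d̄ = (2.17+1.15)/2 = 1.66, v̄ = (3.27+2.05)/2 = 2.66 → q = 14.9×1.66×2.66 = 65.79 ft³/s
Panel 5-6: Δb = 5.6 ft, d̄ = (1.15+0.59)/2 = 0.87, v̄ = (2.05+1.59)/2 = 1.82 → q = 5.6×0.87×1.82 = 8.867 ft³/s
Q = Σ q = 335.0 ft³/s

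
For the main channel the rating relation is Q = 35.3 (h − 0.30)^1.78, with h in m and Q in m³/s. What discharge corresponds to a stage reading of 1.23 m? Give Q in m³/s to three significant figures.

31.0 m³/s

Q = 35.3 × (1.23 − 0.30)^1.78 = 35.3 × 0.93^1.78 = 31.02 m³/s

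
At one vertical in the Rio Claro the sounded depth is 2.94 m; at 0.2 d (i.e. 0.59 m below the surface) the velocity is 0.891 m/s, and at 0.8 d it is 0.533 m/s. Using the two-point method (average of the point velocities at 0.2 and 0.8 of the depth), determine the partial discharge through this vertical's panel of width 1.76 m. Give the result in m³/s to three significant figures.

v̄ = (0.891 + 0.533) / 2 = 0.7120 m/s
q = v̄ × d × w = 0.7120 × 2.94 × 1.76 = 3.684 m³/s

3.68 m³/s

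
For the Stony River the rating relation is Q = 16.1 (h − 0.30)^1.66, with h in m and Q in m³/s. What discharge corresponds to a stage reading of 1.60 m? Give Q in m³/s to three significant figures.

Q = 16.1 × (1.60 − 0.30)^1.66 = 16.1 × 1.3^1.66 = 24.89 m³/s

24.9 m³/s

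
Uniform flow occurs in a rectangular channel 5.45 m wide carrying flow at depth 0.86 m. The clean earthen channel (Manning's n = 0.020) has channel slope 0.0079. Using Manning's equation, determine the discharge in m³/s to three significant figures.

15.7 m³/s

A = b·y = 5.45 × 0.86 = 4.687 m²
P = b + 2y = 5.45 + 2×0.86 = 7.170 m
R = A/P = 4.687/7.170 = 0.6537 m
Q = (1/n)·A·R^(2/3)·S^(1/2) = (1/0.020) × 4.687 × 0.6537^(2/3) × 0.0079^(1/2) = 15.69 m³/s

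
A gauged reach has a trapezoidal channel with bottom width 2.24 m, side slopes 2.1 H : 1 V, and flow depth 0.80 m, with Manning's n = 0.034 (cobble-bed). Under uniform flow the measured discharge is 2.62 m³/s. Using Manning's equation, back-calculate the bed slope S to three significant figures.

0.00190

A = (b + z·y)·y = (2.24 + 2.1×0.80)×0.80 = 3.136 m²
P = b + 2y√(1+z²) = 2.24 + 2×0.80×√(1+2.1²) = 5.962 m
R = A/P = 3.136/5.962 = 0.5260 m
S = (Q·n / (1·A·R^(2/3)))² = (2.62×0.034 / (1×3.136×0.6516))² = 0.001900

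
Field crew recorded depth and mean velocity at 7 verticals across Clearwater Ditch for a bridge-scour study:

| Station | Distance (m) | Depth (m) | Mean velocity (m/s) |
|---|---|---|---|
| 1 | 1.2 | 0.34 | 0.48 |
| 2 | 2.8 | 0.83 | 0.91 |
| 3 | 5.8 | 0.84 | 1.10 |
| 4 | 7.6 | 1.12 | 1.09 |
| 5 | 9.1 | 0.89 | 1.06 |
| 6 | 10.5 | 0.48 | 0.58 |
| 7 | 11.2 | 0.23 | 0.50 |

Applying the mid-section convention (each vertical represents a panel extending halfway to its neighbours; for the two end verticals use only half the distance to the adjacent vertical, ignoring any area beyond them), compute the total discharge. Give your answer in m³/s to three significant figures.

7.80 m³/s

w_1 = (2.8 − 1.2)/2 = 0.8 m; q_1 = 0.48 × 0.34 × 0.8 = 0.1306 m³/s
w_2 = (5.8 − 1.2)/2 = 2.3 m; q_2 = 0.91 × 0.83 × 2.3 = 1.737 m³/s
w_3 = (7.6 − 2.8)/2 = 2.4 m; q_3 = 1.10 × 0.84 × 2.4 = 2.218 m³/s
w_4 = (9.1 − 5.8)/2 = 1.65 m; q_4 = 1.09 × 1.12 × 1.65 = 2.014 m³/s
w_5 = (10.5 − 7.6)/2 = 1.45 m; q_5 = 1.06 × 0.89 × 1.45 = 1.368 m³/s
w_6 = (11.2 − 9.1)/2 = 1.05 m; q_6 = 0.58 × 0.48 × 1.05 = 0.2923 m³/s
w_7 = (11.2 − 10.5)/2 = 0.35 m; q_7 = 0.50 × 0.23 × 0.35 = 0.04025 m³/s
Q = Σ qᵢ = 7.800 m³/s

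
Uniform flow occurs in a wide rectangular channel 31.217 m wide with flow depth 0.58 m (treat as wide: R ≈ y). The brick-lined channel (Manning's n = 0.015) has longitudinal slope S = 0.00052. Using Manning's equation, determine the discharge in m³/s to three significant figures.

19.1 m³/s

A = b·y = 31.217 × 0.58 = 18.11 m²
Wide channel: R ≈ y = 0.58 m
Q = (1/n)·A·R^(2/3)·S^(1/2) = (1/0.015) × 18.11 × 0.5800^(2/3) × 0.00052^(1/2) = 19.14 m³/s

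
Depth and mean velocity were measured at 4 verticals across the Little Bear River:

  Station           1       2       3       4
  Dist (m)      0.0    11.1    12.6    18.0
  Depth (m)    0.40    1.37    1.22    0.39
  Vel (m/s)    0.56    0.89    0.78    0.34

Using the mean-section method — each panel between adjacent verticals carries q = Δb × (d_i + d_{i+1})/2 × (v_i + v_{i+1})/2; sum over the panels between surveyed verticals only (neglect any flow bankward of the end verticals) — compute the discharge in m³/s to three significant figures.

Panel 1-2: Δb = 11.1 m, d̄ = (0.40+1.37)/2 = 0.885, v̄ = (0.56+0.89)/2 = 0.725 → q = 11.1×0.885×0.725 = 7.122 m³/s
Panel 2-3: Δb = 1.5 m, d̄ = (1.37+1.22)/2 = 1.295, v̄ = (0.89+0.78)/2 = 0.835 → q = 1.5×1.295×0.835 = 1.622 m³/s
Panel 3-4: Δb = 5.4 m, d̄ = (1.22+0.39)/2 = 0.805, v̄ = (0.78+0.34)/2 = 0.56 → q = 5.4×0.805×0.56 = 2.434 m³/s
Q = Σ q = 11.18 m³/s

11.2 m³/s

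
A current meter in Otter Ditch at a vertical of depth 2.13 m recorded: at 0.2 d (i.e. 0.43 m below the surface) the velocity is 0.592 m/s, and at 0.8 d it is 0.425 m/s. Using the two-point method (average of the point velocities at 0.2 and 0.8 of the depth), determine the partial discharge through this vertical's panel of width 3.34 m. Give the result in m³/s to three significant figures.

v̄ = (0.592 + 0.425) / 2 = 0.5085 m/s
q = v̄ × d × w = 0.5085 × 2.13 × 3.34 = 3.618 m³/s

3.62 m³/s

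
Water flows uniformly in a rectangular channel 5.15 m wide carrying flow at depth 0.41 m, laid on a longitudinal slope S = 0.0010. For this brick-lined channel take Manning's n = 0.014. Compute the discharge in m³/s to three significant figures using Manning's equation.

2.39 m³/s

A = b·y = 5.15 × 0.41 = 2.112 m²
P = b + 2y = 5.15 + 2×0.41 = 5.970 m
R = A/P = 2.112/5.970 = 0.3537 m
Q = (1/n)·A·R^(2/3)·S^(1/2) = (1/0.014) × 2.112 × 0.3537^(2/3) × 0.0010^(1/2) = 2.385 m³/s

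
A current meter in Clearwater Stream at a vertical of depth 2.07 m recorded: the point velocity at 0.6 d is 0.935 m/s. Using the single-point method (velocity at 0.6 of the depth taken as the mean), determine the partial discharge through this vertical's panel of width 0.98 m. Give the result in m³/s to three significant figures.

1.90 m³/s

v̄ = v₀.₆ = 0.935 m/s
q = v̄ × d × w = 0.9350 × 2.07 × 0.98 = 1.897 m³/s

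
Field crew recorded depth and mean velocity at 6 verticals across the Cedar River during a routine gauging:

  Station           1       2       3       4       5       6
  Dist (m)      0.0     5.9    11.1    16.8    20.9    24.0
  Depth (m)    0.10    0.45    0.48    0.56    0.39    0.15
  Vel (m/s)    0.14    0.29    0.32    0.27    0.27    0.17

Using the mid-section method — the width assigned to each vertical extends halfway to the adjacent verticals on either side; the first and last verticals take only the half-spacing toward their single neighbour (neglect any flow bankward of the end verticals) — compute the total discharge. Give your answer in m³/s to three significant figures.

2.76 m³/s

w_1 = (5.9 − 0.0)/2 = 2.95 m; q_1 = 0.14 × 0.10 × 2.95 = 0.04130 m³/s
w_2 = (11.1 − 0.0)/2 = 5.55 m; q_2 = 0.29 × 0.45 × 5.55 = 0.7243 m³/s
w_3 = (16.8 − 5.9)/2 = 5.45 m; q_3 = 0.32 × 0.48 × 5.45 = 0.8371 m³/s
w_4 = (20.9 − 11.1)/2 = 4.9 m; q_4 = 0.27 × 0.56 × 4.9 = 0.7409 m³/s
w_5 = (24.0 − 16.8)/2 = 3.6 m; q_5 = 0.27 × 0.39 × 3.6 = 0.3791 m³/s
w_6 = (24.0 − 20.9)/2 = 1.55 m; q_6 = 0.17 × 0.15 × 1.55 = 0.03953 m³/s
Q = Σ qᵢ = 2.762 m³/s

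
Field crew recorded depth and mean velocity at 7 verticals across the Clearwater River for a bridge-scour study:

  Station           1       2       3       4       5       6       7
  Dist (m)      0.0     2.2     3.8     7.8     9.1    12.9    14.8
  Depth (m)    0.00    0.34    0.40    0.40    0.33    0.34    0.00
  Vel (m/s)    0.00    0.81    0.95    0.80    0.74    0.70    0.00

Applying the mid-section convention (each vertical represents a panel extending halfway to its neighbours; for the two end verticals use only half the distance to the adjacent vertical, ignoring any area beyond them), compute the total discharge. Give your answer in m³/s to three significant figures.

3.74 m³/s

w_2 = (3.8 − 0.0)/2 = 1.9 m; q_2 = 0.81 × 0.34 × 1.9 = 0.5233 m³/s
w_3 = (7.8 − 2.2)/2 = 2.8 m; q_3 = 0.95 × 0.40 × 2.8 = 1.064 m³/s
w_4 = (9.1 − 3.8)/2 = 2.65 m; q_4 = 0.80 × 0.40 × 2.65 = 0.8480 m³/s
w_5 = (12.9 − 7.8)/2 = 2.55 m; q_5 = 0.74 × 0.33 × 2.55 = 0.6227 m³/s
w_6 = (14.8 − 9.1)/2 = 2.85 m; q_6 = 0.70 × 0.34 × 2.85 = 0.6783 m³/s
Stations 1, 7 contribute zero (depth or velocity is 0).
Q = Σ qᵢ = 3.736 m³/s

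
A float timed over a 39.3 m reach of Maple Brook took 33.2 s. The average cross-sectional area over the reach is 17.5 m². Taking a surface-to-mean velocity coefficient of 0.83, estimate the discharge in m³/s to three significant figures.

v_surface = L / t̄ = 39.3 / 33.2 = 1.184 m/s
v_mean = 0.83 × 1.184 = 0.9825 m/s
Q = A × v_mean = 17.5 × 0.9825 = 17.19 m³/s

17.2 m³/s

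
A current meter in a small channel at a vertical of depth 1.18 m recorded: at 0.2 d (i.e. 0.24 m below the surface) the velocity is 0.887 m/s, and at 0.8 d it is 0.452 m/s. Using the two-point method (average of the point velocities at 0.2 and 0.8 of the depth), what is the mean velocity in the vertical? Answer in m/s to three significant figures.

0.670 m/s

v̄ = (0.887 + 0.452) / 2 = 0.6695 m/s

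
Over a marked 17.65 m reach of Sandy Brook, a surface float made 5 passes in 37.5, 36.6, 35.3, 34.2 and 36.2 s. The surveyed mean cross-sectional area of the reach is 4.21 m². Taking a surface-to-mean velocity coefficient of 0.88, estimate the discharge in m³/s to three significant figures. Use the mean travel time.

1.82 m³/s

t̄ = (37.5 + 36.6 + 35.3 + 34.2 + 36.2) / 5 = 35.96 s
v_surface = L / t̄ = 17.65 / 35.96 = 0.4908 m/s
v_mean = 0.88 × 0.4908 = 0.4319 m/s
Q = A × v_mean = 4.21 × 0.4319 = 1.818 m³/s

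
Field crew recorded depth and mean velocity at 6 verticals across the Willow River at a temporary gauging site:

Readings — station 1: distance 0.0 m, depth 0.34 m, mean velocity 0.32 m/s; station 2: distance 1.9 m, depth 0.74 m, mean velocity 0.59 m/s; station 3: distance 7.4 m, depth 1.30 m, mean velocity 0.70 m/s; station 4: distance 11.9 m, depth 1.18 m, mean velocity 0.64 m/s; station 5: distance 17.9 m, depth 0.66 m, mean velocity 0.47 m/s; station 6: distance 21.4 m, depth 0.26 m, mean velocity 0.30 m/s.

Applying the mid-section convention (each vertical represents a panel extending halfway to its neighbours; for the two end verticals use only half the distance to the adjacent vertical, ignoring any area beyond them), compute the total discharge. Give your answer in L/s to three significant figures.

11800 L/s

w_1 = (1.9 − 0.0)/2 = 0.95 m; q_1 = 0.32 × 0.34 × 0.95 = 0.1034 m³/s
w_2 = (7.4 − 0.0)/2 = 3.7 m; q_2 = 0.59 × 0.74 × 3.7 = 1.615 m³/s
w_3 = (11.9 − 1.9)/2 = 5 m; q_3 = 0.70 × 1.30 × 5 = 4.550 m³/s
w_4 = (17.9 − 7.4)/2 = 5.25 m; q_4 = 0.64 × 1.18 × 5.25 = 3.965 m³/s
w_5 = (21.4 − 11.9)/2 = 4.75 m; q_5 = 0.47 × 0.66 × 4.75 = 1.473 m³/s
w_6 = (21.4 − 17.9)/2 = 1.75 m; q_6 = 0.30 × 0.26 × 1.75 = 0.1365 m³/s
Q = Σ qᵢ = 11.84 m³/s
= 11.84 × 1000 = 11840 L/s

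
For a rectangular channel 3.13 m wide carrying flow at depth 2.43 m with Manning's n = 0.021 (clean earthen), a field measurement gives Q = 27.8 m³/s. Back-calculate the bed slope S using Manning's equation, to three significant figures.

0.00629

A = b·y = 3.13 × 2.43 = 7.606 m²
P = b + 2y = 3.13 + 2×2.43 = 7.990 m
R = A/P = 7.606/7.990 = 0.9519 m
S = (Q·n / (1·A·R^(2/3)))² = (27.8×0.021 / (1×7.606×0.9677))² = 0.006292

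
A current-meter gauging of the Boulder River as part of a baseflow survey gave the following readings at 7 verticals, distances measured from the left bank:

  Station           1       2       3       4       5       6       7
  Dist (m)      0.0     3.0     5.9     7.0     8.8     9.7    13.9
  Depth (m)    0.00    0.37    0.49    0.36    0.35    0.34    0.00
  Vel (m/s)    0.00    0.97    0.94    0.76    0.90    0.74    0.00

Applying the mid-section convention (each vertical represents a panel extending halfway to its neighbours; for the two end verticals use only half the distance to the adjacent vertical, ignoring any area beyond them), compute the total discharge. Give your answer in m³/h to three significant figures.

12400 m³/h

w_2 = (5.9 − 0.0)/2 = 2.95 m; q_2 = 0.97 × 0.37 × 2.95 = 1.059 m³/s
w_3 = (7.0 − 3.0)/2 = 2 m; q_3 = 0.94 × 0.49 × 2 = 0.9212 m³/s
w_4 = (8.8 − 5.9)/2 = 1.45 m; q_4 = 0.76 × 0.36 × 1.45 = 0.3967 m³/s
w_5 = (9.7 − 7.0)/2 = 1.35 m; q_5 = 0.90 × 0.35 × 1.35 = 0.4253 m³/s
w_6 = (13.9 − 8.8)/2 = 2.55 m; q_6 = 0.74 × 0.34 × 2.55 = 0.6416 m³/s
Stations 1, 7 contribute zero (depth or velocity is 0).
Q = Σ qᵢ = 3.444 m³/s
= 3.444 × 3600 = 12400 m³/h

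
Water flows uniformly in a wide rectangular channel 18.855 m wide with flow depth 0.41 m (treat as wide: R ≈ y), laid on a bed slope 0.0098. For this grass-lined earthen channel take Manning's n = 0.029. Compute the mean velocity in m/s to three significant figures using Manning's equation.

A = b·y = 18.855 × 0.41 = 7.731 m²
Wide channel: R ≈ y = 0.41 m
Q = (1/n)·A·R^(2/3)·S^(1/2) = (1/0.029) × 7.731 × 0.4100^(2/3) × 0.0098^(1/2) = 14.56 m³/s
V = Q/A = 14.56/7.731 = 1.884 m/s

1.88 m/s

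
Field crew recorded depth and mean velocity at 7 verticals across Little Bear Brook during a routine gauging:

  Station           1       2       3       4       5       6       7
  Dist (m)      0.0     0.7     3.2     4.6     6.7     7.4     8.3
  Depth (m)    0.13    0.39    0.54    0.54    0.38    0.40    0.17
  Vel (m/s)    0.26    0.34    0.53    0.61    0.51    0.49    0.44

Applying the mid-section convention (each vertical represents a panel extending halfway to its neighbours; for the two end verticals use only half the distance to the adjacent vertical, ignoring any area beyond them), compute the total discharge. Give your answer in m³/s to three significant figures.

w_1 = (0.7 − 0.0)/2 = 0.35 m; q_1 = 0.26 × 0.13 × 0.35 = 0.01183 m³/s
w_2 = (3.2 − 0.0)/2 = 1.6 m; q_2 = 0.34 × 0.39 × 1.6 = 0.2122 m³/s
w_3 = (4.6 − 0.7)/2 = 1.95 m; q_3 = 0.53 × 0.54 × 1.95 = 0.5581 m³/s
w_4 = (6.7 − 3.2)/2 = 1.75 m; q_4 = 0.61 × 0.54 × 1.75 = 0.5765 m³/s
w_5 = (7.4 − 4.6)/2 = 1.4 m; q_5 = 0.51 × 0.38 × 1.4 = 0.2713 m³/s
w_6 = (8.3 − 6.7)/2 = 0.8 m; q_6 = 0.49 × 0.40 × 0.8 = 0.1568 m³/s
w_7 = (8.3 − 7.4)/2 = 0.45 m; q_7 = 0.44 × 0.17 × 0.45 = 0.03366 m³/s
Q = Σ qᵢ = 1.820 m³/s

1.82 m³/s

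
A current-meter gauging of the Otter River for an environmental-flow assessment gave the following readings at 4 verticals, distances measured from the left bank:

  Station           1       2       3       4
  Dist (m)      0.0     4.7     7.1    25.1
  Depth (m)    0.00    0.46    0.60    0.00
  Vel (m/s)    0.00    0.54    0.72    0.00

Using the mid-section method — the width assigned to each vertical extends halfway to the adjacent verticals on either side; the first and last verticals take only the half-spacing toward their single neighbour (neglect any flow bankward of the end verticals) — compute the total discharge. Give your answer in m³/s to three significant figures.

w_2 = (7.1 − 0.0)/2 = 3.55 m; q_2 = 0.54 × 0.46 × 3.55 = 0.8818 m³/s
w_3 = (25.1 − 4.7)/2 = 10.2 m; q_3 = 0.72 × 0.60 × 10.2 = 4.406 m³/s
Stations 1, 4 contribute zero (depth or velocity is 0).
Q = Σ qᵢ = 5.288 m³/s

5.29 m³/s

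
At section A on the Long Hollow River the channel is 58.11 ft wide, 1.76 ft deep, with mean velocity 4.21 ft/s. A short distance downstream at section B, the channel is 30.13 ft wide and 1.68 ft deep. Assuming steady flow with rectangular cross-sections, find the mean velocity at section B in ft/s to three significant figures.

8.51 ft/s

Q = A₁V₁ = (58.11×1.76) × 4.21 = 430.6 ft³/s
A₂ = 30.13 × 1.68 = 50.62 ft²
V₂ = Q/A₂ = 430.6/50.62 = 8.506 ft/s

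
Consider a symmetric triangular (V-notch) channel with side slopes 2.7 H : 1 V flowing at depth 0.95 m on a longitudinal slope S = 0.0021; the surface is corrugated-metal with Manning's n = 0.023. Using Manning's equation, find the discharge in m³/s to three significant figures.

2.83 m³/s

A = z·y² = 2.7×0.95² = 2.437 m²
P = 2y√(1+z²) = 2×0.95×√(1+2.7²) = 5.471 m
R = A/P = 2.437/5.471 = 0.4454 m
Q = (1/n)·A·R^(2/3)·S^(1/2) = (1/0.023) × 2.437 × 0.4454^(2/3) × 0.0021^(1/2) = 2.832 m³/s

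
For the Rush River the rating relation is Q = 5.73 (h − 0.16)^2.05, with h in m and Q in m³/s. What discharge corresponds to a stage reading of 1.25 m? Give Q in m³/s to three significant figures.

6.84 m³/s

Q = 5.73 × (1.25 − 0.16)^2.05 = 5.73 × 1.09^2.05 = 6.837 m³/s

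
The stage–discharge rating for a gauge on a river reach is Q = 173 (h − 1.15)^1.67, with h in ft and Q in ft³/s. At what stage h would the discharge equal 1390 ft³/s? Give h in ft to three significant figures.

4.63 ft

h − h₀ = (Q/C)^(1/b) = (1390/173)^(1/1.67) = 3.483 ft
h = 1.15 + 3.483 = 4.633 ft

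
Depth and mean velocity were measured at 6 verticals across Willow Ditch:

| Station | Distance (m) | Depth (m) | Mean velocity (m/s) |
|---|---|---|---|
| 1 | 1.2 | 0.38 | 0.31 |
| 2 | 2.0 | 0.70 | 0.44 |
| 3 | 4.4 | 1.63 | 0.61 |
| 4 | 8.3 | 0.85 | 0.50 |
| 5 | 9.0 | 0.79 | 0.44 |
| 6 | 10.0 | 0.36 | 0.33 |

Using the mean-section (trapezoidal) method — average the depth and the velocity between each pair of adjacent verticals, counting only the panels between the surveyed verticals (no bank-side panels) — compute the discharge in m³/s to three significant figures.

4.81 m³/s

Panel 1-2: Δb = 0.8 m, d̄ = (0.38+0.70)/2 = 0.54, v̄ = (0.31+0.44)/2 = 0.375 → q = 0.8×0.54×0.375 = 0.1620 m³/s
Panel 2-3: Δb = 2.4 m, d̄ = (0.70+1.63)/2 = 1.165, v̄ = (0.44+0.61)/2 = 0.525 → q = 2.4×1.165×0.525 = 1.468 m³/s
Panel 3-4: Δb = 3.9 m, d̄ = (1.63+0.85)/2 = 1.24, v̄ = (0.61+0.50)/2 = 0.555 → q = 3.9×1.24×0.555 = 2.684 m³/s
Panel 4-5: Δb = 0.7 m, d̄ = (0.85+0.79)/2 = 0.82, v̄ = (0.50+0.44)/2 = 0.47 → q = 0.7×0.82×0.47 = 0.2698 m³/s
Panel 5-6: Δb = 1 m, d̄ = (0.79+0.36)/2 = 0.575, v̄ = (0.44+0.33)/2 = 0.385 → q = 1×0.575×0.385 = 0.2214 m³/s
Q = Σ q = 4.805 m³/s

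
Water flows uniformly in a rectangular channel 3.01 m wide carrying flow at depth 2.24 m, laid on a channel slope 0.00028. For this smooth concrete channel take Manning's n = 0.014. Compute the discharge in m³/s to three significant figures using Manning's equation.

7.51 m³/s

A = b·y = 3.01 × 2.24 = 6.742 m²
P = b + 2y = 3.01 + 2×2.24 = 7.490 m
R = A/P = 6.742/7.490 = 0.9002 m
Q = (1/n)·A·R^(2/3)·S^(1/2) = (1/0.014) × 6.742 × 0.9002^(2/3) × 0.00028^(1/2) = 7.513 m³/s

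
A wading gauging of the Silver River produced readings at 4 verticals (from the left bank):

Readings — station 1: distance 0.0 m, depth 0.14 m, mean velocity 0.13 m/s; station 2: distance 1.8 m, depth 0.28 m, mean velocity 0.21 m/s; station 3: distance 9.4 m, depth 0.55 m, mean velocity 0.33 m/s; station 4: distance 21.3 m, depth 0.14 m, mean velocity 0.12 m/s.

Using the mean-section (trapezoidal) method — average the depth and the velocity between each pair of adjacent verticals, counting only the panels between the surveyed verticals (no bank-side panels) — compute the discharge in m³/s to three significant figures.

1.84 m³/s

Panel 1-2: Δb = 1.8 m, d̄ = (0.14+0.28)/2 = 0.21, v̄ = (0.13+0.21)/2 = 0.17 → q = 1.8×0.21×0.17 = 0.06426 m³/s
Panel 2-3: Δb = 7.6 m, d̄ = (0.28+0.55)/2 = 0.415, v̄ = (0.21+0.33)/2 = 0.27 → q = 7.6×0.415×0.27 = 0.8516 m³/s
Panel 3-4: Δb = 11.9 m, d̄ = (0.55+0.14)/2 = 0.345, v̄ = (0.33+0.12)/2 = 0.225 → q = 11.9×0.345×0.225 = 0.9237 m³/s
Q = Σ q = 1.840 m³/s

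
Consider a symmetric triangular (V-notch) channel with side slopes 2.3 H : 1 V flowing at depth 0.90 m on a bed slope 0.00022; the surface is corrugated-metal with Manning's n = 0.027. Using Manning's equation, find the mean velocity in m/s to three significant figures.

0.305 m/s

A = z·y² = 2.3×0.90² = 1.863 m²
P = 2y√(1+z²) = 2×0.90×√(1+2.3²) = 4.514 m
R = A/P = 1.863/4.514 = 0.4127 m
Q = (1/n)·A·R^(2/3)·S^(1/2) = (1/0.027) × 1.863 × 0.4127^(2/3) × 0.00022^(1/2) = 0.5673 m³/s
V = Q/A = 0.5673/1.863 = 0.3045 m/s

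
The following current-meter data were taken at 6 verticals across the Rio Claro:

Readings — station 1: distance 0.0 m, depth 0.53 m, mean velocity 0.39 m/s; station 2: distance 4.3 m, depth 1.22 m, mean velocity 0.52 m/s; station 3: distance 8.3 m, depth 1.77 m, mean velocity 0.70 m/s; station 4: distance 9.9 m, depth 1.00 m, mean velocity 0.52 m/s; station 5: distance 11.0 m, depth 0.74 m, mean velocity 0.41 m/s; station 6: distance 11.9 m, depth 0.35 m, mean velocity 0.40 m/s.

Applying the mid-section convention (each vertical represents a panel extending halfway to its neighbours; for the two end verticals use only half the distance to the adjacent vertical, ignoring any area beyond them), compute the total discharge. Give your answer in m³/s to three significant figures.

7.61 m³/s

w_1 = (4.3 − 0.0)/2 = 2.15 m; q_1 = 0.39 × 0.53 × 2.15 = 0.4444 m³/s
w_2 = (8.3 − 0.0)/2 = 4.15 m; q_2 = 0.52 × 1.22 × 4.15 = 2.633 m³/s
w_3 = (9.9 − 4.3)/2 = 2.8 m; q_3 = 0.70 × 1.77 × 2.8 = 3.469 m³/s
w_4 = (11.0 − 8.3)/2 = 1.35 m; q_4 = 0.52 × 1.00 × 1.35 = 0.7020 m³/s
w_5 = (11.9 − 9.9)/2 = 1 m; q_5 = 0.41 × 0.74 × 1 = 0.3034 m³/s
w_6 = (11.9 − 11.0)/2 = 0.45 m; q_6 = 0.40 × 0.35 × 0.45 = 0.06300 m³/s
Q = Σ qᵢ = 7.615 m³/s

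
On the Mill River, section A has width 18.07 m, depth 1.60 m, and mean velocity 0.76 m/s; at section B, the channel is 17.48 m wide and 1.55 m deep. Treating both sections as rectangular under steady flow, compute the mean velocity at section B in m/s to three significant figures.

0.811 m/s

Q = A₁V₁ = (18.07×1.60) × 0.76 = 21.97 m³/s
A₂ = 17.48 × 1.55 = 27.09 m²
V₂ = Q/A₂ = 21.97/27.09 = 0.8110 m/s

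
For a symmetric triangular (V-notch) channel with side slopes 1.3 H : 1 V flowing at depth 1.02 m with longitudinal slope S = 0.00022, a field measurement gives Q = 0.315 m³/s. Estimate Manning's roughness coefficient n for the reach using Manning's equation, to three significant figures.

0.0348

A = z·y² = 1.3×1.02² = 1.353 m²
P = 2y√(1+z²) = 2×1.02×√(1+1.3²) = 3.346 m
R = A/P = 1.353/3.346 = 0.4042 m
n = (1/Q)·A·R^(2/3)·S^(1/2) = (1/0.315) × 1.353 × 0.5467 × 0.01483 = 0.03482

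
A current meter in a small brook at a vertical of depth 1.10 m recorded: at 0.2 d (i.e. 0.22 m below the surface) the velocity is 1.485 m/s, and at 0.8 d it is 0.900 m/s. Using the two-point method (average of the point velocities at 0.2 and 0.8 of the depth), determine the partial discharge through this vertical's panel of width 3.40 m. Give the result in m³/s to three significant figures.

4.46 m³/s

v̄ = (1.485 + 0.900) / 2 = 1.193 m/s
q = v̄ × d × w = 1.193 × 1.10 × 3.40 = 4.460 m³/s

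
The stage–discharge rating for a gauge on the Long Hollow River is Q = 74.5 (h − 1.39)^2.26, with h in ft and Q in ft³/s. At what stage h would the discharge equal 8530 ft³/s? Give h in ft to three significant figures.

h − h₀ = (Q/C)^(1/b) = (8530/74.5)^(1/2.26) = 8.146 ft
h = 1.39 + 8.146 = 9.536 ft

9.54 ft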